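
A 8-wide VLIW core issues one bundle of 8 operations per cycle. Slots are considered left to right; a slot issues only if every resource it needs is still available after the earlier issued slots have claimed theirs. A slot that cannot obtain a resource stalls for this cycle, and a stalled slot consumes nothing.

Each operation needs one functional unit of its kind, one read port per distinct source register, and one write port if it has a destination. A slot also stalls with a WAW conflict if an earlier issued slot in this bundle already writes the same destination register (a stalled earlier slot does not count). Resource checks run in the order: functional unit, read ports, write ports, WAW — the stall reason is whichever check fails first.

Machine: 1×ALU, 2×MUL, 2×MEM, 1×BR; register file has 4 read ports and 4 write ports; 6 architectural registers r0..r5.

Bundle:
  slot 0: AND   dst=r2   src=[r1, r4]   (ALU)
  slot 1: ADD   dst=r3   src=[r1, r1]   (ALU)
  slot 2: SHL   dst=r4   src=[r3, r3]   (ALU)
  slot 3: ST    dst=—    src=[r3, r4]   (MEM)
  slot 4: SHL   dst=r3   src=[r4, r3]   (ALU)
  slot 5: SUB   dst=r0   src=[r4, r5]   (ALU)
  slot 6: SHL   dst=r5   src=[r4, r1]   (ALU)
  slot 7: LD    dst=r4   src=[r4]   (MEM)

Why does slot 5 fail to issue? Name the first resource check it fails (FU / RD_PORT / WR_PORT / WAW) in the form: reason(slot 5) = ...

reason(slot 5) = FU

#0 ALU src=r1,r4 dispatched  <A:0 Mu:2 Ld:2 B:1 rd:2 wr:3>
#1 ALU src=r1,r1 held:FU  <A:0 Mu:2 Ld:2 B:1 rd:2 wr:3>
#2 ALU src=r3,r3 held:FU  <A:0 Mu:2 Ld:2 B:1 rd:2 wr:3>
#3 MEM src=r3,r4 dispatched  <A:0 Mu:2 Ld:1 B:1 rd:0 wr:3>
#4 ALU src=r4,r3 held:FU  <A:0 Mu:2 Ld:1 B:1 rd:0 wr:3>
#5 ALU src=r4,r5 held:FU  <A:0 Mu:2 Ld:1 B:1 rd:0 wr:3>
#6 ALU src=r4,r1 held:FU  <A:0 Mu:2 Ld:1 B:1 rd:0 wr:3>
#7 MEM src=r4 held:RD_PORT  <A:0 Mu:2 Ld:1 B:1 rd:0 wr:3>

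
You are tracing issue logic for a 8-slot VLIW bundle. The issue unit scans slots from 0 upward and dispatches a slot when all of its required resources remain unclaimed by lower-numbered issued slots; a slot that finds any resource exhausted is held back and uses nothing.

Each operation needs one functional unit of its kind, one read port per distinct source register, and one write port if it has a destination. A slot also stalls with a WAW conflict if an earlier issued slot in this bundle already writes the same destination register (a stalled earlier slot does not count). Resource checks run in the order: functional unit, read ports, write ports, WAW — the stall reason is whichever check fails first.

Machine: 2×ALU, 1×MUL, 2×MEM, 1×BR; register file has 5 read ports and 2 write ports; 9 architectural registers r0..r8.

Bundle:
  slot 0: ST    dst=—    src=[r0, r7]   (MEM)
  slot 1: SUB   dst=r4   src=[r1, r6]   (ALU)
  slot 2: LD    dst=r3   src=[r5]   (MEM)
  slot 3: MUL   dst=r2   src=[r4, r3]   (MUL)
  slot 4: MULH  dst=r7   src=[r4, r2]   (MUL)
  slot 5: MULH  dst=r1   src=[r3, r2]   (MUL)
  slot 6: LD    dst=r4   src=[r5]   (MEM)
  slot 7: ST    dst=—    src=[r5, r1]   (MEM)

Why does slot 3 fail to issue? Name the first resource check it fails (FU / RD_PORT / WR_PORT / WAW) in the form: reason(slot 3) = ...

reason(slot 3) = RD_PORT

  0. MEM ⇒ go  {2A/1Mu/1Ld/1B | 3r 2w}
  1. ALU→r4 ⇒ go  {1A/1Mu/1Ld/1B | 1r 1w}
  2. MEM→r3 ⇒ go  {1A/1Mu/0Ld/1B | 0r 0w}
  3. MUL→r2 ⇒ no(RD_PORT)  {1A/1Mu/0Ld/1B | 0r 0w}
  4. MUL→r7 ⇒ no(RD_PORT)  {1A/1Mu/0Ld/1B | 0r 0w}
  5. MUL→r1 ⇒ no(RD_PORT)  {1A/1Mu/0Ld/1B | 0r 0w}
  6. MEM→r4 ⇒ no(FU)  {1A/1Mu/0Ld/1B | 0r 0w}
  7. MEM ⇒ no(FU)  {1A/1Mu/0Ld/1B | 0r 0w}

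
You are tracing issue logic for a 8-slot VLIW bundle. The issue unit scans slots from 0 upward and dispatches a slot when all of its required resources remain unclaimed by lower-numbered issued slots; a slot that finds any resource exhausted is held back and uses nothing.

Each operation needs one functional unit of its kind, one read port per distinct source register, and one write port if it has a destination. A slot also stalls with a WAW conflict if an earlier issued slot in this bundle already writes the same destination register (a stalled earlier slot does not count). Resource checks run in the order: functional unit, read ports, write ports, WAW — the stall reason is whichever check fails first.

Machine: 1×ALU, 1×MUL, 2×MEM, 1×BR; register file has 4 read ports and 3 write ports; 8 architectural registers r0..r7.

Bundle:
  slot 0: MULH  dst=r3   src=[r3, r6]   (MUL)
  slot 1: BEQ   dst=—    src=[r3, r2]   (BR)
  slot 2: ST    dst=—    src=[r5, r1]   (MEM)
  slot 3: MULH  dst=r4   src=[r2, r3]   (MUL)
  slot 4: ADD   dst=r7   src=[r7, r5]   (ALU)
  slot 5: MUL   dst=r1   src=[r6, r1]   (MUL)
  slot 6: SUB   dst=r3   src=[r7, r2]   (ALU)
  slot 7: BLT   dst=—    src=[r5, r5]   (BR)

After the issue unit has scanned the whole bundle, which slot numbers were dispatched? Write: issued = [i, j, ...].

issued = [0, 1]

[0] MUL needs rd=2 wr=1: ok; after: ALU=1 MUL=0 MEM=2 BR=1, R=2, W=2
[1] BR needs rd=2 wr=0: ok; after: ALU=1 MUL=0 MEM=2 BR=0, R=0, W=2
[2] MEM needs rd=2 wr=0: RD_PORT; after: ALU=1 MUL=0 MEM=2 BR=0, R=0, W=2
[3] MUL needs rd=2 wr=1: FU; after: ALU=1 MUL=0 MEM=2 BR=0, R=0, W=2
[4] ALU needs rd=2 wr=1: RD_PORT; after: ALU=1 MUL=0 MEM=2 BR=0, R=0, W=2
[5] MUL needs rd=2 wr=1: FU; after: ALU=1 MUL=0 MEM=2 BR=0, R=0, W=2
[6] ALU needs rd=2 wr=1: RD_PORT; after: ALU=1 MUL=0 MEM=2 BR=0, R=0, W=2
[7] BR needs rd=1 wr=0: FU; after: ALU=1 MUL=0 MEM=2 BR=0, R=0, W=2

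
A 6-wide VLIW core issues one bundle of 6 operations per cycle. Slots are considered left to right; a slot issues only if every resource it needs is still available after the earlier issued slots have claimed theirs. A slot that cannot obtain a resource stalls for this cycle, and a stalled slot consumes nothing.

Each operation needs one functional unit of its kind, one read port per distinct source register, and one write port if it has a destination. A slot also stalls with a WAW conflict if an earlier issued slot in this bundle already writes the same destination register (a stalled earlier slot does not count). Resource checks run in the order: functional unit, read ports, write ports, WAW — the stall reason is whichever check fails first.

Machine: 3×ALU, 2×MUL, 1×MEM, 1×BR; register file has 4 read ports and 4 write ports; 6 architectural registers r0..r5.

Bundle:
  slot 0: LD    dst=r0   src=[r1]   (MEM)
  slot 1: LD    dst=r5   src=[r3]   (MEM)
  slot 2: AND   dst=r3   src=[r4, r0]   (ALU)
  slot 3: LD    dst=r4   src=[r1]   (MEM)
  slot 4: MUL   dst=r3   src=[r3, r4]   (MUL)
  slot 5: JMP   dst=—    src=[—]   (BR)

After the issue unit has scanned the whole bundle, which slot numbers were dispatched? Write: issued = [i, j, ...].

slot 0 (MEM): ISSUE — free A3,Mu2,Ld0,B1 rp3 wp3
slot 1 (MEM): stall FU — free A3,Mu2,Ld0,B1 rp3 wp3
slot 2 (ALU): ISSUE — free A2,Mu2,Ld0,B1 rp1 wp2
slot 3 (MEM): stall FU — free A2,Mu2,Ld0,B1 rp1 wp2
slot 4 (MUL): stall RD_PORT — free A2,Mu2,Ld0,B1 rp1 wp2
slot 5 (BR): ISSUE — free A2,Mu2,Ld0,B0 rp1 wp2

issued = [0, 2, 5]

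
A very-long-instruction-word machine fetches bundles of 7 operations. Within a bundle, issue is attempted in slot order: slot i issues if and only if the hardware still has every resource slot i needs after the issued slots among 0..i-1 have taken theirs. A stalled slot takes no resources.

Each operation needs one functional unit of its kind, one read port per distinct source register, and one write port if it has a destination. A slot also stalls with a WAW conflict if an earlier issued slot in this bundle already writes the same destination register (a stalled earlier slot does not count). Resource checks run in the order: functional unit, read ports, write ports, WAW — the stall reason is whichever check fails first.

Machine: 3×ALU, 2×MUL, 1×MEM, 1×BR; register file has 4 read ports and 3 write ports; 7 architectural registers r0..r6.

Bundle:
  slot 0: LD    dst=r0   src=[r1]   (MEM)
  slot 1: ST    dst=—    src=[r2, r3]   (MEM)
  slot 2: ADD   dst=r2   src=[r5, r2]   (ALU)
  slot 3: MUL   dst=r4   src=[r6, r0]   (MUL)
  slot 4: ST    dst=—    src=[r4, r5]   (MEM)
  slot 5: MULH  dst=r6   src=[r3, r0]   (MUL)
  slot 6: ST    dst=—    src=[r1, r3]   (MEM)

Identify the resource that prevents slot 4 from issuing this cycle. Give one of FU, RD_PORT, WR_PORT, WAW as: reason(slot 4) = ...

reason(slot 4) = FU

  0. MEM→r0 ⇒ go  {3A/2Mu/0Ld/1B | 3r 2w}
  1. MEM ⇒ no(FU)  {3A/2Mu/0Ld/1B | 3r 2w}
  2. ALU→r2 ⇒ go  {2A/2Mu/0Ld/1B | 1r 1w}
  3. MUL→r4 ⇒ no(RD_PORT)  {2A/2Mu/0Ld/1B | 1r 1w}
  4. MEM ⇒ no(FU)  {2A/2Mu/0Ld/1B | 1r 1w}
  5. MUL→r6 ⇒ no(RD_PORT)  {2A/2Mu/0Ld/1B | 1r 1w}
  6. MEM ⇒ no(FU)  {2A/2Mu/0Ld/1B | 1r 1w}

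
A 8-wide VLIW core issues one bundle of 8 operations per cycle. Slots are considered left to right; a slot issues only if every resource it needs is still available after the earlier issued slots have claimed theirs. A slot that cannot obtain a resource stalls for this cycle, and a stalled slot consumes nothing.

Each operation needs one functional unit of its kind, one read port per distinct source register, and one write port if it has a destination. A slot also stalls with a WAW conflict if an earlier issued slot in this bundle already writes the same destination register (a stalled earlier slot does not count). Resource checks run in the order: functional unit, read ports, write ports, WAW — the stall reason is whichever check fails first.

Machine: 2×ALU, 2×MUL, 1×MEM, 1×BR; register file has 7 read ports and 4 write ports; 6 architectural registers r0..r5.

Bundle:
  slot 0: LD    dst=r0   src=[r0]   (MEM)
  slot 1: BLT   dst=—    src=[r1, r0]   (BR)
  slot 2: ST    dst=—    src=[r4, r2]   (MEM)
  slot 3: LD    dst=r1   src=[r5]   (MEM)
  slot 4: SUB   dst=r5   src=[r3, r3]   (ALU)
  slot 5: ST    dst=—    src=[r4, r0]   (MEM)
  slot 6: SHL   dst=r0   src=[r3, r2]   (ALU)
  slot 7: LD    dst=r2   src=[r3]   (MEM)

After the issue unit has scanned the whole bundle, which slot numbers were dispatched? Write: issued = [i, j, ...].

[0] MEM needs rd=1 wr=1: ok; after: ALU=2 MUL=2 MEM=0 BR=1, R=6, W=3
[1] BR needs rd=2 wr=0: ok; after: ALU=2 MUL=2 MEM=0 BR=0, R=4, W=3
[2] MEM needs rd=2 wr=0: FU; after: ALU=2 MUL=2 MEM=0 BR=0, R=4, W=3
[3] MEM needs rd=1 wr=1: FU; after: ALU=2 MUL=2 MEM=0 BR=0, R=4, W=3
[4] ALU needs rd=1 wr=1: ok; after: ALU=1 MUL=2 MEM=0 BR=0, R=3, W=2
[5] MEM needs rd=2 wr=0: FU; after: ALU=1 MUL=2 MEM=0 BR=0, R=3, W=2
[6] ALU needs rd=2 wr=1: WAW; after: ALU=1 MUL=2 MEM=0 BR=0, R=3, W=2
[7] MEM needs rd=1 wr=1: FU; after: ALU=1 MUL=2 MEM=0 BR=0, R=3, W=2

issued = [0, 1, 4]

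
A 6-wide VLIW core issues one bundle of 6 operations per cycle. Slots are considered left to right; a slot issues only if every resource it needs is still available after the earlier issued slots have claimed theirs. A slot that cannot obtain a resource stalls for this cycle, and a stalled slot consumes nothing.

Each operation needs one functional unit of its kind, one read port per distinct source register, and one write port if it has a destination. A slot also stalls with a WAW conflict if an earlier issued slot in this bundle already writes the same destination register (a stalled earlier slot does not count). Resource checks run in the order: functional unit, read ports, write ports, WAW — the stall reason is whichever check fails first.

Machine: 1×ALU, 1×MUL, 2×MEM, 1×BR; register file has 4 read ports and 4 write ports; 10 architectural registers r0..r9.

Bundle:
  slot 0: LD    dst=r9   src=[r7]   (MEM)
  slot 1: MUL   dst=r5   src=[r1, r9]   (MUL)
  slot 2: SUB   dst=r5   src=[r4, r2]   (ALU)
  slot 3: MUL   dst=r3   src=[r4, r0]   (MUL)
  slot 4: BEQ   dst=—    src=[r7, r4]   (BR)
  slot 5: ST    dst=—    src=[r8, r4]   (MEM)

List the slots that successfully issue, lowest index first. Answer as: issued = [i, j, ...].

#0 MEM src=r7 dispatched  <A:1 Mu:1 Ld:1 B:1 rd:3 wr:3>
#1 MUL src=r1,r9 dispatched  <A:1 Mu:0 Ld:1 B:1 rd:1 wr:2>
#2 ALU src=r4,r2 held:RD_PORT  <A:1 Mu:0 Ld:1 B:1 rd:1 wr:2>
#3 MUL src=r4,r0 held:FU  <A:1 Mu:0 Ld:1 B:1 rd:1 wr:2>
#4 BR src=r7,r4 held:RD_PORT  <A:1 Mu:0 Ld:1 B:1 rd:1 wr:2>
#5 MEM src=r8,r4 held:RD_PORT  <A:1 Mu:0 Ld:1 B:1 rd:1 wr:2>

issued = [0, 1]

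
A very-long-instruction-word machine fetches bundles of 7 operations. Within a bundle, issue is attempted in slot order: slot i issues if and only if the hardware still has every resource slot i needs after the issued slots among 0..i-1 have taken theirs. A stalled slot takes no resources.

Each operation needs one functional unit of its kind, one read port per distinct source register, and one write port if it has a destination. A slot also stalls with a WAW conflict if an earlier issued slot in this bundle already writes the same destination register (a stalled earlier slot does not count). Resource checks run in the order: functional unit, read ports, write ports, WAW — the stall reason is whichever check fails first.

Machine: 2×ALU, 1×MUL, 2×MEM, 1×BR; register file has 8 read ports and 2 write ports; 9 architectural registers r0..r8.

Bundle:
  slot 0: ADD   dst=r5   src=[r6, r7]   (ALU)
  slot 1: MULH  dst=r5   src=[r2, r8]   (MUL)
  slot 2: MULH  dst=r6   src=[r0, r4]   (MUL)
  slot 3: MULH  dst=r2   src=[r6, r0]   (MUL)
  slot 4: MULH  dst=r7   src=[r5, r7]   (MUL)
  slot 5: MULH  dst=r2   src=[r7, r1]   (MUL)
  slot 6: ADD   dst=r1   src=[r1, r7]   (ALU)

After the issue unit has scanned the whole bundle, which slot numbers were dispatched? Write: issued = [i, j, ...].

issued = [0, 2]

  0. ALU→r5 ⇒ go  {1A/1Mu/2Ld/1B | 6r 1w}
  1. MUL→r5 ⇒ no(WAW)  {1A/1Mu/2Ld/1B | 6r 1w}
  2. MUL→r6 ⇒ go  {1A/0Mu/2Ld/1B | 4r 0w}
  3. MUL→r2 ⇒ no(FU)  {1A/0Mu/2Ld/1B | 4r 0w}
  4. MUL→r7 ⇒ no(FU)  {1A/0Mu/2Ld/1B | 4r 0w}
  5. MUL→r2 ⇒ no(FU)  {1A/0Mu/2Ld/1B | 4r 0w}
  6. ALU→r1 ⇒ no(WR_PORT)  {1A/0Mu/2Ld/1B | 4r 0w}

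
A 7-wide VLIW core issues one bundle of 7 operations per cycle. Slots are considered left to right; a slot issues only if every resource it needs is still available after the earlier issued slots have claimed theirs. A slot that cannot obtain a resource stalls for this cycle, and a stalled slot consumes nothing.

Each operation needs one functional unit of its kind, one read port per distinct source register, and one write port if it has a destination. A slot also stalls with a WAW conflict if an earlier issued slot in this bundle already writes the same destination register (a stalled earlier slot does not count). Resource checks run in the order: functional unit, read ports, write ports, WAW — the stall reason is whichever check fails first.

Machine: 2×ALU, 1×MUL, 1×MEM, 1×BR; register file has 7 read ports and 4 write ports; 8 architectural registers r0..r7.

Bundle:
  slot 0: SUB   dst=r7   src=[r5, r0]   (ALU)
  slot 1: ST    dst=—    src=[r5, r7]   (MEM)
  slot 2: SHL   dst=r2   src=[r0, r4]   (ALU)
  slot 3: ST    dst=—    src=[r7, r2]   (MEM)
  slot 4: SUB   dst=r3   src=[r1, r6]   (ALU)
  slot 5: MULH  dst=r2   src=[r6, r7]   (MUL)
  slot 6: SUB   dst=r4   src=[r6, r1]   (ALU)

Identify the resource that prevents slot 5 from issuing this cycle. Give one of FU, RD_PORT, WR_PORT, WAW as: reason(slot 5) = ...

reason(slot 5) = RD_PORT

[0] ALU needs rd=2 wr=1: ok; after: ALU=1 MUL=1 MEM=1 BR=1, R=5, W=3
[1] MEM needs rd=2 wr=0: ok; after: ALU=1 MUL=1 MEM=0 BR=1, R=3, W=3
[2] ALU needs rd=2 wr=1: ok; after: ALU=0 MUL=1 MEM=0 BR=1, R=1, W=2
[3] MEM needs rd=2 wr=0: FU; after: ALU=0 MUL=1 MEM=0 BR=1, R=1, W=2
[4] ALU needs rd=2 wr=1: FU; after: ALU=0 MUL=1 MEM=0 BR=1, R=1, W=2
[5] MUL needs rd=2 wr=1: RD_PORT; after: ALU=0 MUL=1 MEM=0 BR=1, R=1, W=2
[6] ALU needs rd=2 wr=1: FU; after: ALU=0 MUL=1 MEM=0 BR=1, R=1, W=2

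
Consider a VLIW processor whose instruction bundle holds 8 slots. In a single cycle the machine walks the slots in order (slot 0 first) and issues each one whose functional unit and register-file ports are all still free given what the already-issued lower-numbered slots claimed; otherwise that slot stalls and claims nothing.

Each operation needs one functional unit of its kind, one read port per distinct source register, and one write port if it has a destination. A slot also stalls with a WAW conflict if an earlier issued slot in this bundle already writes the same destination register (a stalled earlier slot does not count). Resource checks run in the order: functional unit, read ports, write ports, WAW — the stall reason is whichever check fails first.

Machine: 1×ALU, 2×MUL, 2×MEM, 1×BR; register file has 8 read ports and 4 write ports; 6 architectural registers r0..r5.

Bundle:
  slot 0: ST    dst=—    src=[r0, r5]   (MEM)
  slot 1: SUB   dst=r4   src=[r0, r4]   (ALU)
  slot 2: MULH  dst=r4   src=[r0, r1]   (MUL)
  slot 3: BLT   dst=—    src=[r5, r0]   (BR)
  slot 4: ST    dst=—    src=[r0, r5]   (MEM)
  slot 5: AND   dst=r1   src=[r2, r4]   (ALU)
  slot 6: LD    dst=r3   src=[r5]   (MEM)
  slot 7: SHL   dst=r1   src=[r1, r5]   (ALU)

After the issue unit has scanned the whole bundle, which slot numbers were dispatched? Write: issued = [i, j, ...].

issued = [0, 1, 3, 4]

  0. MEM ⇒ go  {1A/2Mu/1Ld/1B | 6r 4w}
  1. ALU→r4 ⇒ go  {0A/2Mu/1Ld/1B | 4r 3w}
  2. MUL→r4 ⇒ no(WAW)  {0A/2Mu/1Ld/1B | 4r 3w}
  3. BR ⇒ go  {0A/2Mu/1Ld/0B | 2r 3w}
  4. MEM ⇒ go  {0A/2Mu/0Ld/0B | 0r 3w}
  5. ALU→r1 ⇒ no(FU)  {0A/2Mu/0Ld/0B | 0r 3w}
  6. MEM→r3 ⇒ no(FU)  {0A/2Mu/0Ld/0B | 0r 3w}
  7. ALU→r1 ⇒ no(FU)  {0A/2Mu/0Ld/0B | 0r 3w}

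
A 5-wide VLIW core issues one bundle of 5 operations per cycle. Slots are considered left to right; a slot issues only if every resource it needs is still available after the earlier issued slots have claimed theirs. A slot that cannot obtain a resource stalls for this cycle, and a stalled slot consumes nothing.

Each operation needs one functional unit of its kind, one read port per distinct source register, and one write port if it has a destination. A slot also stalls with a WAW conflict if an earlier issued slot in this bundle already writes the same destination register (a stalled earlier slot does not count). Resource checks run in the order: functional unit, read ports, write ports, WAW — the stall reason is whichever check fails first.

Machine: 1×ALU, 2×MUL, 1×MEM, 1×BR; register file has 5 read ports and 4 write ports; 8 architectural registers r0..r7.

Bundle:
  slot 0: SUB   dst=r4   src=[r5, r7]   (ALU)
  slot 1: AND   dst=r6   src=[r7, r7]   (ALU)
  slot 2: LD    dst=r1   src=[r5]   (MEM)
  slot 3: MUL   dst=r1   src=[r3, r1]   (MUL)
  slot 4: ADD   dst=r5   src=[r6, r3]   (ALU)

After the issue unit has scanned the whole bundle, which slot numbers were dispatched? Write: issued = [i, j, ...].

issued = [0, 2]

slot 0 (ALU): ISSUE — free A0,Mu2,Ld1,B1 rp3 wp3
slot 1 (ALU): stall FU — free A0,Mu2,Ld1,B1 rp3 wp3
slot 2 (MEM): ISSUE — free A0,Mu2,Ld0,B1 rp2 wp2
slot 3 (MUL): stall WAW — free A0,Mu2,Ld0,B1 rp2 wp2
slot 4 (ALU): stall FU — free A0,Mu2,Ld0,B1 rp2 wp2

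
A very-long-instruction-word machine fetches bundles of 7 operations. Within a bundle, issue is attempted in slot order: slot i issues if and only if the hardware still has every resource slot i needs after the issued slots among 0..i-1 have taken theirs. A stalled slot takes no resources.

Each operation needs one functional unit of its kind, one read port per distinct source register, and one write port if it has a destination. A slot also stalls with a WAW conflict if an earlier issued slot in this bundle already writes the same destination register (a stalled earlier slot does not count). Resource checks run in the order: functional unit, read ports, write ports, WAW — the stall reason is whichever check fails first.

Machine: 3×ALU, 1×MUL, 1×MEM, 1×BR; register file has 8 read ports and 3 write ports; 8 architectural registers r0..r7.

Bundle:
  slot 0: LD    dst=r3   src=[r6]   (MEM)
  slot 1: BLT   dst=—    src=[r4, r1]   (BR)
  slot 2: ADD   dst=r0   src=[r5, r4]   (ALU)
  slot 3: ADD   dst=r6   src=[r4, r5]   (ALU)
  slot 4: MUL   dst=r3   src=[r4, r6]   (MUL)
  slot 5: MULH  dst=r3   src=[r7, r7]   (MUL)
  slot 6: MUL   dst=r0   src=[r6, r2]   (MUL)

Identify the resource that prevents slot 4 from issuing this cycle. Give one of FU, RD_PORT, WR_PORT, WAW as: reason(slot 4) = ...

reason(slot 4) = RD_PORT

  0. MEM→r3 ⇒ go  {3A/1Mu/0Ld/1B | 7r 2w}
  1. BR ⇒ go  {3A/1Mu/0Ld/0B | 5r 2w}
  2. ALU→r0 ⇒ go  {2A/1Mu/0Ld/0B | 3r 1w}
  3. ALU→r6 ⇒ go  {1A/1Mu/0Ld/0B | 1r 0w}
  4. MUL→r3 ⇒ no(RD_PORT)  {1A/1Mu/0Ld/0B | 1r 0w}
  5. MUL→r3 ⇒ no(WR_PORT)  {1A/1Mu/0Ld/0B | 1r 0w}
  6. MUL→r0 ⇒ no(RD_PORT)  {1A/1Mu/0Ld/0B | 1r 0w}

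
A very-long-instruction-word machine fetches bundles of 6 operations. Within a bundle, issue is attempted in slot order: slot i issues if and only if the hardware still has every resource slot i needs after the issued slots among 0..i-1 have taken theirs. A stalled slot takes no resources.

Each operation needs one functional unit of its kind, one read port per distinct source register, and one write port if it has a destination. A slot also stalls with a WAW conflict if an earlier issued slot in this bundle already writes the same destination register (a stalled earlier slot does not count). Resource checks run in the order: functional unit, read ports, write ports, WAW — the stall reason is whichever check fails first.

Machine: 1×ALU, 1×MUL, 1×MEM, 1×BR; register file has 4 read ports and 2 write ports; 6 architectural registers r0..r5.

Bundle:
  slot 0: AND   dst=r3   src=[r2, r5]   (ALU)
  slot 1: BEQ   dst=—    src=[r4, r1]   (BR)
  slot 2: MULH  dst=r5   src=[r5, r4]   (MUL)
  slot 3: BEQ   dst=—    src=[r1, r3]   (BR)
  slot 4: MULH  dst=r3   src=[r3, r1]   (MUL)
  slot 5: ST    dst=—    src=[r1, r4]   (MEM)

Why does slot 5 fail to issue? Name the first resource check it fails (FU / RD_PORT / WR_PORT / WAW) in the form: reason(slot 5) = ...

#0 ALU src=r2,r5 dispatched  <A:0 Mu:1 Ld:1 B:1 rd:2 wr:1>
#1 BR src=r4,r1 dispatched  <A:0 Mu:1 Ld:1 B:0 rd:0 wr:1>
#2 MUL src=r5,r4 held:RD_PORT  <A:0 Mu:1 Ld:1 B:0 rd:0 wr:1>
#3 BR src=r1,r3 held:FU  <A:0 Mu:1 Ld:1 B:0 rd:0 wr:1>
#4 MUL src=r3,r1 held:RD_PORT  <A:0 Mu:1 Ld:1 B:0 rd:0 wr:1>
#5 MEM src=r1,r4 held:RD_PORT  <A:0 Mu:1 Ld:1 B:0 rd:0 wr:1>

reason(slot 5) = RD_PORT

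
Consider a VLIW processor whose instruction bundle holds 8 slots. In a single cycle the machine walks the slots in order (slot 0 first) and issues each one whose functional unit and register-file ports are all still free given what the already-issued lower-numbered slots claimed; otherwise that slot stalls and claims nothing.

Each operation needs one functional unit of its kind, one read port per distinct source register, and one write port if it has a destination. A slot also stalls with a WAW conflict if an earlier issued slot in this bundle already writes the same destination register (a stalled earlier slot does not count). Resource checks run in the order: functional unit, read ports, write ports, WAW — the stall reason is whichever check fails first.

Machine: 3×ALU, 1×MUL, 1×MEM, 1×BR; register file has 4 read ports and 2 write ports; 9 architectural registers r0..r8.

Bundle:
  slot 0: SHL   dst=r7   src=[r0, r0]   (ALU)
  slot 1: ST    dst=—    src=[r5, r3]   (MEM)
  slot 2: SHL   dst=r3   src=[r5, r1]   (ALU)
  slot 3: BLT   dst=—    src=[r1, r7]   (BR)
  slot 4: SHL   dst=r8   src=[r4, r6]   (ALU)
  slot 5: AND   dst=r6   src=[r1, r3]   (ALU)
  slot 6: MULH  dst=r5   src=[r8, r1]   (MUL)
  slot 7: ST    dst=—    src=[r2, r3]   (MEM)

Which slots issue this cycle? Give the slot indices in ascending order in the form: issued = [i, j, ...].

issued = [0, 1]

[0] ALU needs rd=1 wr=1: ok; after: ALU=2 MUL=1 MEM=1 BR=1, R=3, W=1
[1] MEM needs rd=2 wr=0: ok; after: ALU=2 MUL=1 MEM=0 BR=1, R=1, W=1
[2] ALU needs rd=2 wr=1: RD_PORT; after: ALU=2 MUL=1 MEM=0 BR=1, R=1, W=1
[3] BR needs rd=2 wr=0: RD_PORT; after: ALU=2 MUL=1 MEM=0 BR=1, R=1, W=1
[4] ALU needs rd=2 wr=1: RD_PORT; after: ALU=2 MUL=1 MEM=0 BR=1, R=1, W=1
[5] ALU needs rd=2 wr=1: RD_PORT; after: ALU=2 MUL=1 MEM=0 BR=1, R=1, W=1
[6] MUL needs rd=2 wr=1: RD_PORT; after: ALU=2 MUL=1 MEM=0 BR=1, R=1, W=1
[7] MEM needs rd=2 wr=0: FU; after: ALU=2 MUL=1 MEM=0 BR=1, R=1, W=1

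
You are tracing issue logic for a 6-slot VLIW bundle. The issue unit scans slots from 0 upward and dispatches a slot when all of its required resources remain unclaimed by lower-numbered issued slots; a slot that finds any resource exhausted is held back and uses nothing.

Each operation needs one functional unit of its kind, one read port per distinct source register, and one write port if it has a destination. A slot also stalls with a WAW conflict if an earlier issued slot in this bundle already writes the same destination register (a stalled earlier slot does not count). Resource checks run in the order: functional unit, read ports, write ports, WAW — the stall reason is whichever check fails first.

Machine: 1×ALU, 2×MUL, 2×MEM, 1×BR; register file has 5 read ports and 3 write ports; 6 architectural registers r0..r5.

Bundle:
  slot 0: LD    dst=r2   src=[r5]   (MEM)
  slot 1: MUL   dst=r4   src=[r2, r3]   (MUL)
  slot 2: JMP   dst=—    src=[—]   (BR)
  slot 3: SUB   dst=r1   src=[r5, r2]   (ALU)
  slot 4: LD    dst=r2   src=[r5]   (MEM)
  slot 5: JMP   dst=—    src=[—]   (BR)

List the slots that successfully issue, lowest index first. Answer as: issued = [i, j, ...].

issued = [0, 1, 2, 3]

slot 0 (MEM): ISSUE — free A1,Mu2,Ld1,B1 rp4 wp2
slot 1 (MUL): ISSUE — free A1,Mu1,Ld1,B1 rp2 wp1
slot 2 (BR): ISSUE — free A1,Mu1,Ld1,B0 rp2 wp1
slot 3 (ALU): ISSUE — free A0,Mu1,Ld1,B0 rp0 wp0
slot 4 (MEM): stall RD_PORT — free A0,Mu1,Ld1,B0 rp0 wp0
slot 5 (BR): stall FU — free A0,Mu1,Ld1,B0 rp0 wp0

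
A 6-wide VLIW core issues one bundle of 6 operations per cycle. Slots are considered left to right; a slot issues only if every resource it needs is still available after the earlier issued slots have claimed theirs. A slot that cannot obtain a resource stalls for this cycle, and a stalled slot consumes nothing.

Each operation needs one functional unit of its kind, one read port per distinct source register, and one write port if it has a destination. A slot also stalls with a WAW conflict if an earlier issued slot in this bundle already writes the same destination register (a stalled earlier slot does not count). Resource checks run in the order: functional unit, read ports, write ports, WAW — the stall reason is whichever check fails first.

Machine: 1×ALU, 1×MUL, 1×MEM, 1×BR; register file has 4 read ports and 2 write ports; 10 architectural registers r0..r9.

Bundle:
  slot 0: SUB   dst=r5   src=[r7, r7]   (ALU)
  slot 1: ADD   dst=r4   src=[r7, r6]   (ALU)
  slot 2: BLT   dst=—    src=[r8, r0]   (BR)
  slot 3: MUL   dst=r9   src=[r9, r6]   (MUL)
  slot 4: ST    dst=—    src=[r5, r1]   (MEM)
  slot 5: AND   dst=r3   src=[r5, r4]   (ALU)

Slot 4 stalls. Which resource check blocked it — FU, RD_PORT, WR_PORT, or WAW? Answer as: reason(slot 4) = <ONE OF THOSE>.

(0) want 1×ALU +1rd +1wr — yes → AL0|MU1|ME1|BR1|rd3|wr1
(1) want 1×ALU +2rd +1wr — FU → AL0|MU1|ME1|BR1|rd3|wr1
(2) want 1×BR +2rd +0wr — yes → AL0|MU1|ME1|BR0|rd1|wr1
(3) want 1×MUL +2rd +1wr — RD_PORT → AL0|MU1|ME1|BR0|rd1|wr1
(4) want 1×MEM +2rd +0wr — RD_PORT → AL0|MU1|ME1|BR0|rd1|wr1
(5) want 1×ALU +2rd +1wr — FU → AL0|MU1|ME1|BR0|rd1|wr1

reason(slot 4) = RD_PORT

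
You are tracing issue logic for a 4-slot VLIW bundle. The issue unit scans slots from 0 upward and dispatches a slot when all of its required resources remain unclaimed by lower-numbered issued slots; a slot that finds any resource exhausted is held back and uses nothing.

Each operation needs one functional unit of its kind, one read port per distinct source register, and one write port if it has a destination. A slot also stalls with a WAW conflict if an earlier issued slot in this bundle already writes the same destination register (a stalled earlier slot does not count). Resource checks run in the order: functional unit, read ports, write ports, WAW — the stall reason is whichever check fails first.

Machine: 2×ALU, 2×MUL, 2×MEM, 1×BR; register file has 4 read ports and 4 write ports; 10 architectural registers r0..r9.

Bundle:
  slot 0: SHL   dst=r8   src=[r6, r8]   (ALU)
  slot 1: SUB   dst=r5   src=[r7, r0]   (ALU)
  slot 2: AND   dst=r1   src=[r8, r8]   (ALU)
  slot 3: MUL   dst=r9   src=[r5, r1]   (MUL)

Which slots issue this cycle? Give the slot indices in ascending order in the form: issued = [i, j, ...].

issued = [0, 1]

#0 ALU src=r6,r8 dispatched  <A:1 Mu:2 Ld:2 B:1 rd:2 wr:3>
#1 ALU src=r7,r0 dispatched  <A:0 Mu:2 Ld:2 B:1 rd:0 wr:2>
#2 ALU src=r8,r8 held:FU  <A:0 Mu:2 Ld:2 B:1 rd:0 wr:2>
#3 MUL src=r5,r1 held:RD_PORT  <A:0 Mu:2 Ld:2 B:1 rd:0 wr:2>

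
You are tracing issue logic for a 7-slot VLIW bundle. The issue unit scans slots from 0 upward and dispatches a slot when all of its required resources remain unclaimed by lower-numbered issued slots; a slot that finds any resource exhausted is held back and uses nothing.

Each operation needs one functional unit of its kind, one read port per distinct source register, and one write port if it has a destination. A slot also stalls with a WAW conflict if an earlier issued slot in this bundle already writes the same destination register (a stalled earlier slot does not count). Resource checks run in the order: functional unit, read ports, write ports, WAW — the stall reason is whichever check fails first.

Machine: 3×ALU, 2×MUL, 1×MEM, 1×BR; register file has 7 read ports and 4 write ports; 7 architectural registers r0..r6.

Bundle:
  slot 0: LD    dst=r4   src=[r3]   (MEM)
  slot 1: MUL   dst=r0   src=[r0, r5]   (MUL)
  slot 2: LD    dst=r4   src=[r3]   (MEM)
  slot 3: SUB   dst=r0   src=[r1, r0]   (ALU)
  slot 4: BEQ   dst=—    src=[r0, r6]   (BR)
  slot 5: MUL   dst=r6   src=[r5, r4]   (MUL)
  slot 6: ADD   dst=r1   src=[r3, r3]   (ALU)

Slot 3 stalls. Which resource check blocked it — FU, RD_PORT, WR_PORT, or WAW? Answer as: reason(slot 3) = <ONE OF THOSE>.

[0] MEM needs rd=1 wr=1: ok; after: ALU=3 MUL=2 MEM=0 BR=1, R=6, W=3
[1] MUL needs rd=2 wr=1: ok; after: ALU=3 MUL=1 MEM=0 BR=1, R=4, W=2
[2] MEM needs rd=1 wr=1: FU; after: ALU=3 MUL=1 MEM=0 BR=1, R=4, W=2
[3] ALU needs rd=2 wr=1: WAW; after: ALU=3 MUL=1 MEM=0 BR=1, R=4, W=2
[4] BR needs rd=2 wr=0: ok; after: ALU=3 MUL=1 MEM=0 BR=0, R=2, W=2
[5] MUL needs rd=2 wr=1: ok; after: ALU=3 MUL=0 MEM=0 BR=0, R=0, W=1
[6] ALU needs rd=1 wr=1: RD_PORT; after: ALU=3 MUL=0 MEM=0 BR=0, R=0, W=1

reason(slot 3) = WAW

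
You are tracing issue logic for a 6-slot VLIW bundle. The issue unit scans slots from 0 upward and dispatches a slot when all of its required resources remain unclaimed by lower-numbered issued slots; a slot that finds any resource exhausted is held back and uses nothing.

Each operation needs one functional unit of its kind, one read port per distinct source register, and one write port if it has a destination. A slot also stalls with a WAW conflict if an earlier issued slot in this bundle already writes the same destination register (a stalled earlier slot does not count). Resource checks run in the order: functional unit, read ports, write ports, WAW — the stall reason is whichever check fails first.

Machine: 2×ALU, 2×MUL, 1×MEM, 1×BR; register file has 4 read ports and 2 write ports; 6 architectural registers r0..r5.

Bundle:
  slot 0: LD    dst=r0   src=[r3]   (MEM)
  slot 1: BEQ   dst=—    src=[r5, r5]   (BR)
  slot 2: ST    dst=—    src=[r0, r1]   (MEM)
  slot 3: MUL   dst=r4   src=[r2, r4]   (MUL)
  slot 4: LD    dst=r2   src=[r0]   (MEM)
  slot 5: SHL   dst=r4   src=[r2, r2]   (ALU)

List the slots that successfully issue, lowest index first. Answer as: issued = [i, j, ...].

[0] MEM needs rd=1 wr=1: ok; after: ALU=2 MUL=2 MEM=0 BR=1, R=3, W=1
[1] BR needs rd=1 wr=0: ok; after: ALU=2 MUL=2 MEM=0 BR=0, R=2, W=1
[2] MEM needs rd=2 wr=0: FU; after: ALU=2 MUL=2 MEM=0 BR=0, R=2, W=1
[3] MUL needs rd=2 wr=1: ok; after: ALU=2 MUL=1 MEM=0 BR=0, R=0, W=0
[4] MEM needs rd=1 wr=1: FU; after: ALU=2 MUL=1 MEM=0 BR=0, R=0, W=0
[5] ALU needs rd=1 wr=1: RD_PORT; after: ALU=2 MUL=1 MEM=0 BR=0, R=0, W=0

issued = [0, 1, 3]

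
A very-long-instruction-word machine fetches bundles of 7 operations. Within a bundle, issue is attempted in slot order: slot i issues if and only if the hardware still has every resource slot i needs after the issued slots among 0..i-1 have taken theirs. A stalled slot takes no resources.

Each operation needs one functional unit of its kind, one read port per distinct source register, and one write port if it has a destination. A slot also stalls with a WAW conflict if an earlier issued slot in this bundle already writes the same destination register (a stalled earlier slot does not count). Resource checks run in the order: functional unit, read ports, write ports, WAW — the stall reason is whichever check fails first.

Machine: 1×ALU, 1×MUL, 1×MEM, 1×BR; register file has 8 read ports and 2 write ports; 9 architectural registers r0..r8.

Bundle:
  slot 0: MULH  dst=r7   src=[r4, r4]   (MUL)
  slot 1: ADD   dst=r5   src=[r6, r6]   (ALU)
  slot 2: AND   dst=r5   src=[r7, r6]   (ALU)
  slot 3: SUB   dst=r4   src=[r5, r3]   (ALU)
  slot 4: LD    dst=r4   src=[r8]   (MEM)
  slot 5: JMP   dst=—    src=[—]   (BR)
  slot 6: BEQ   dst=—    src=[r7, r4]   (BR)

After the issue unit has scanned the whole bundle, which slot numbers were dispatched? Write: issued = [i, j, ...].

slot 0 (MUL): ISSUE — free A1,Mu0,Ld1,B1 rp7 wp1
slot 1 (ALU): ISSUE — free A0,Mu0,Ld1,B1 rp6 wp0
slot 2 (ALU): stall FU — free A0,Mu0,Ld1,B1 rp6 wp0
slot 3 (ALU): stall FU — free A0,Mu0,Ld1,B1 rp6 wp0
slot 4 (MEM): stall WR_PORT — free A0,Mu0,Ld1,B1 rp6 wp0
slot 5 (BR): ISSUE — free A0,Mu0,Ld1,B0 rp6 wp0
slot 6 (BR): stall FU — free A0,Mu0,Ld1,B0 rp6 wp0

issued = [0, 1, 5]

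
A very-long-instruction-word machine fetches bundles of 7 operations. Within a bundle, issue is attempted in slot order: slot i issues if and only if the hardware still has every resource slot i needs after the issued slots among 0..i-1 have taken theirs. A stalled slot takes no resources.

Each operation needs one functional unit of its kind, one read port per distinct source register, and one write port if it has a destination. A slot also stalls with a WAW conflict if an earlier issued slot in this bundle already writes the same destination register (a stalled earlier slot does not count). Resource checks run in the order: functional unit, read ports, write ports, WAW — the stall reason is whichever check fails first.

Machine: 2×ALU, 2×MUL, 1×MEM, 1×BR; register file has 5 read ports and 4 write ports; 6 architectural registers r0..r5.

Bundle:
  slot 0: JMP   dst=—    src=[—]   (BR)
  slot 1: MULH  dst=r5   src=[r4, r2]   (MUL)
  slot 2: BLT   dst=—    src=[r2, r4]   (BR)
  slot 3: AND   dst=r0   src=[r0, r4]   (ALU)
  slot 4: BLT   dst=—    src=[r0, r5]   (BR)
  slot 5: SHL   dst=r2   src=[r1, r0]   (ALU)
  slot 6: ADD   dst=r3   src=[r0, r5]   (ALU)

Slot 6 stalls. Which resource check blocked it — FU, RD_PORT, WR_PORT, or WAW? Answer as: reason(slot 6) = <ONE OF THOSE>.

#0 BR src=- dispatched  <A:2 Mu:2 Ld:1 B:0 rd:5 wr:4>
#1 MUL src=r4,r2 dispatched  <A:2 Mu:1 Ld:1 B:0 rd:3 wr:3>
#2 BR src=r2,r4 held:FU  <A:2 Mu:1 Ld:1 B:0 rd:3 wr:3>
#3 ALU src=r0,r4 dispatched  <A:1 Mu:1 Ld:1 B:0 rd:1 wr:2>
#4 BR src=r0,r5 held:FU  <A:1 Mu:1 Ld:1 B:0 rd:1 wr:2>
#5 ALU src=r1,r0 held:RD_PORT  <A:1 Mu:1 Ld:1 B:0 rd:1 wr:2>
#6 ALU src=r0,r5 held:RD_PORT  <A:1 Mu:1 Ld:1 B:0 rd:1 wr:2>

reason(slot 6) = RD_PORT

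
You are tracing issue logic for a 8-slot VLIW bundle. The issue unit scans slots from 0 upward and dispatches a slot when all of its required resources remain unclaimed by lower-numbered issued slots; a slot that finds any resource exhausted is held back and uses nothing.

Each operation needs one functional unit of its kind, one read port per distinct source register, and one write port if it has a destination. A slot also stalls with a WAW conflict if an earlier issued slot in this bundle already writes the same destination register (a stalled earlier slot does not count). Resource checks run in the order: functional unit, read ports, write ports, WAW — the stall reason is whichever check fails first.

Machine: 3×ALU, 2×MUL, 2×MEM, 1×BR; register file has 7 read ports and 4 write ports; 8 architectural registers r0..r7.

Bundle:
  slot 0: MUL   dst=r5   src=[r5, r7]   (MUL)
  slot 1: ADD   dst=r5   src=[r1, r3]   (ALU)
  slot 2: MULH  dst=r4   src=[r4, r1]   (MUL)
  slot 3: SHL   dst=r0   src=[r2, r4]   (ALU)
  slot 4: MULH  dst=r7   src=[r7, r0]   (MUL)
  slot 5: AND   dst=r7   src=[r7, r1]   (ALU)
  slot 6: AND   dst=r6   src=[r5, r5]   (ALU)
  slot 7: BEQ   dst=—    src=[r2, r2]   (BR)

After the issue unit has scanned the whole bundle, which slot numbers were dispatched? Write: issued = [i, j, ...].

issued = [0, 2, 3, 6]

slot 0 (MUL): ISSUE — free A3,Mu1,Ld2,B1 rp5 wp3
slot 1 (ALU): stall WAW — free A3,Mu1,Ld2,B1 rp5 wp3
slot 2 (MUL): ISSUE — free A3,Mu0,Ld2,B1 rp3 wp2
slot 3 (ALU): ISSUE — free A2,Mu0,Ld2,B1 rp1 wp1
slot 4 (MUL): stall FU — free A2,Mu0,Ld2,B1 rp1 wp1
slot 5 (ALU): stall RD_PORT — free A2,Mu0,Ld2,B1 rp1 wp1
slot 6 (ALU): ISSUE — free A1,Mu0,Ld2,B1 rp0 wp0
slot 7 (BR): stall RD_PORT — free A1,Mu0,Ld2,B1 rp0 wp0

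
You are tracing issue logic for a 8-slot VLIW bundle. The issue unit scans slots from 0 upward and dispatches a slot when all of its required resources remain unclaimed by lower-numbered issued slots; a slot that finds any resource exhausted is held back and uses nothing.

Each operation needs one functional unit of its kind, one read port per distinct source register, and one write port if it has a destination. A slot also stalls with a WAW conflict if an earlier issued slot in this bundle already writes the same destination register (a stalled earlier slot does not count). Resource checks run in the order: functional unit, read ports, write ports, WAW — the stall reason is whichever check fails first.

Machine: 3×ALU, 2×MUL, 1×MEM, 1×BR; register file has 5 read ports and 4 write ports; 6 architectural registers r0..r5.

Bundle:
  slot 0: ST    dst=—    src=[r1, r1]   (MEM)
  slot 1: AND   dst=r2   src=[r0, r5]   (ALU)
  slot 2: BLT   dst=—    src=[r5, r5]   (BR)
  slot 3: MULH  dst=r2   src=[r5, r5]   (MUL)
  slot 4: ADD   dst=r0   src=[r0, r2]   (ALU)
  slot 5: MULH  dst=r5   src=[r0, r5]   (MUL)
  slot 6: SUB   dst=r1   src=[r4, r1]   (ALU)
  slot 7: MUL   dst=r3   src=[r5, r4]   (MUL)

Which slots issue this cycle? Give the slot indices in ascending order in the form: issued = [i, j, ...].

  0. MEM ⇒ go  {3A/2Mu/0Ld/1B | 4r 4w}
  1. ALU→r2 ⇒ go  {2A/2Mu/0Ld/1B | 2r 3w}
  2. BR ⇒ go  {2A/2Mu/0Ld/0B | 1r 3w}
  3. MUL→r2 ⇒ no(WAW)  {2A/2Mu/0Ld/0B | 1r 3w}
  4. ALU→r0 ⇒ no(RD_PORT)  {2A/2Mu/0Ld/0B | 1r 3w}
  5. MUL→r5 ⇒ no(RD_PORT)  {2A/2Mu/0Ld/0B | 1r 3w}
  6. ALU→r1 ⇒ no(RD_PORT)  {2A/2Mu/0Ld/0B | 1r 3w}
  7. MUL→r3 ⇒ no(RD_PORT)  {2A/2Mu/0Ld/0B | 1r 3w}

issued = [0, 1, 2]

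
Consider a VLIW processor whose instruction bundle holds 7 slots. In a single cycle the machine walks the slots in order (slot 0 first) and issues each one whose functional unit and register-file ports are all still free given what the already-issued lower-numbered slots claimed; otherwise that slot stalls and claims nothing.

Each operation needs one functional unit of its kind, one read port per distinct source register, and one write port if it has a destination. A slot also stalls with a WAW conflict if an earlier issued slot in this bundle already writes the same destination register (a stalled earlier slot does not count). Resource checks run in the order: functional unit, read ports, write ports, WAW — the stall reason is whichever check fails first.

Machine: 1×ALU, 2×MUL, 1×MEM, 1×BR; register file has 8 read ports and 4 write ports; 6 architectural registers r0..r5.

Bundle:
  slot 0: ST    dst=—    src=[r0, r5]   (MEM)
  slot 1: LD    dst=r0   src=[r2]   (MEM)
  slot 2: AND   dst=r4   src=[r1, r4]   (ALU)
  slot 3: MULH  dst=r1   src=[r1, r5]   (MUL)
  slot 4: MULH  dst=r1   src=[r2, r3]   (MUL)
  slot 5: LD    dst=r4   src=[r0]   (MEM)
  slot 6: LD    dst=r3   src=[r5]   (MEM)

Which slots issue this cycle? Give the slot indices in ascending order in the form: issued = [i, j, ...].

  0. MEM ⇒ go  {1A/2Mu/0Ld/1B | 6r 4w}
  1. MEM→r0 ⇒ no(FU)  {1A/2Mu/0Ld/1B | 6r 4w}
  2. ALU→r4 ⇒ go  {0A/2Mu/0Ld/1B | 4r 3w}
  3. MUL→r1 ⇒ go  {0A/1Mu/0Ld/1B | 2r 2w}
  4. MUL→r1 ⇒ no(WAW)  {0A/1Mu/0Ld/1B | 2r 2w}
  5. MEM→r4 ⇒ no(FU)  {0A/1Mu/0Ld/1B | 2r 2w}
  6. MEM→r3 ⇒ no(FU)  {0A/1Mu/0Ld/1B | 2r 2w}

issued = [0, 2, 3]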